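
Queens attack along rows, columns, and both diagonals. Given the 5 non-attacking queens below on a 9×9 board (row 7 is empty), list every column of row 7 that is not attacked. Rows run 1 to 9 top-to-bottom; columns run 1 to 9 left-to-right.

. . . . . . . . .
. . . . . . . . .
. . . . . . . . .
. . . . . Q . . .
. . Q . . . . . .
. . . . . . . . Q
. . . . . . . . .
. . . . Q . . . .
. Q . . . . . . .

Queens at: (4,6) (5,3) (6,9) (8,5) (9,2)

(4,6) attacks row 7 at column 6 and diagonals 3, 9.
(5,3) attacks row 7 at column 3 and diagonals 1, 5.
(6,9) attacks row 7 at column 9 and diagonals 8.
(8,5) attacks row 7 at column 5 and diagonals 4, 6.
(9,2) attacks row 7 at column 2 and diagonals 4.
Attacked columns: {1, 2, 3, 4, 5, 6, 8, 9}. Safe: {7}.

columns 7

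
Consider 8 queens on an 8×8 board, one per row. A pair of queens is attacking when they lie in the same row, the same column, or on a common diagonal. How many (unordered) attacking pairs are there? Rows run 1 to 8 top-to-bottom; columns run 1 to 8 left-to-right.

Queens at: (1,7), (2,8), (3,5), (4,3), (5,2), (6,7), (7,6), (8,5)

Same column: (1,7)–(6,7) (column 7); (3,5)–(8,5) (column 5).
Same diagonal: (1,7)–(2,8) (|1−2| = |7−8| = 1); (1,7)–(3,5) (|1−3| = |7−5| = 2); (4,3)–(5,2) (|4−5| = |3−2| = 1); (4,3)–(7,6) (|4−7| = |3−6| = 3); (5,2)–(8,5) (|5−8| = |2−5| = 3); (6,7)–(7,6) (|6−7| = |7−6| = 1); (6,7)–(8,5) (|6−8| = |7−5| = 2); (7,6)–(8,5) (|7−8| = |6−5| = 1).
Total attacking pairs: 10.

10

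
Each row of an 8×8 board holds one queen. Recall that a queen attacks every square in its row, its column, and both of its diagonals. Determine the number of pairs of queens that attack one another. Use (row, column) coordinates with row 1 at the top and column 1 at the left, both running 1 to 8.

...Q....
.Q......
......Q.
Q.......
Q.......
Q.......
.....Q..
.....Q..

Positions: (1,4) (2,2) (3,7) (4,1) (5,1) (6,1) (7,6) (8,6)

5

Same column: (4,1)–(5,1) (column 1); (4,1)–(6,1) (column 1); (5,1)–(6,1) (column 1); (7,6)–(8,6) (column 6).
Same diagonal: (1,4)–(4,1) (|1−4| = |4−1| = 3).
Total attacking pairs: 5.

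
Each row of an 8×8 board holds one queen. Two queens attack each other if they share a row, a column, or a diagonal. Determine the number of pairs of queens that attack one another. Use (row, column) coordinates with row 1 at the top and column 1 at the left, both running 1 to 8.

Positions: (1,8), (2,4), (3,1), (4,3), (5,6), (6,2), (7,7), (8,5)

All columns are distinct and no two queens satisfy |Δrow| = |Δcol|, so no pair attacks.

0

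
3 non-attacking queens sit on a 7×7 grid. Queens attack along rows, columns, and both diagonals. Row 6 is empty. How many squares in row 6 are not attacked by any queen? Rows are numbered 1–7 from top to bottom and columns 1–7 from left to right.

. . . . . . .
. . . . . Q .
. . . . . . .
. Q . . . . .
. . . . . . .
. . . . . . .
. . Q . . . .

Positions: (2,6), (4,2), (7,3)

3

(2,6) attacks row 6 at column 6 and diagonals 2.
(4,2) attacks row 6 at column 2 and diagonals 4.
(7,3) attacks row 6 at column 3 and diagonals 2, 4.
Attacked columns: {2, 3, 4, 6}. Safe: {1, 5, 7}.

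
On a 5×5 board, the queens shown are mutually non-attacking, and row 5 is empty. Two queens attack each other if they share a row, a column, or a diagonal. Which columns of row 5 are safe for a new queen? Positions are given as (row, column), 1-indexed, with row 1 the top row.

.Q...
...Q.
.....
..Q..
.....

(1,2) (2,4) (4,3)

(1,2) attacks row 5 at column 2.
(2,4) attacks row 5 at column 4 and diagonals 1.
(4,3) attacks row 5 at column 3 and diagonals 2, 4.
Attacked columns: {1, 2, 3, 4}. Safe: {5}.

columns 5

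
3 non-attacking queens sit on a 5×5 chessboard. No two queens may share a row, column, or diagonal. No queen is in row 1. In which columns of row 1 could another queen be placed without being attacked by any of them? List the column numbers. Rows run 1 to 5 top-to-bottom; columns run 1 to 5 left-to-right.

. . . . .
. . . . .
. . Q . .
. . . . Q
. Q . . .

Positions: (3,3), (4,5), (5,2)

(3,3) attacks row 1 at column 3 and diagonals 1, 5.
(4,5) attacks row 1 at column 5 and diagonals 2.
(5,2) attacks row 1 at column 2.
Attacked columns: {1, 2, 3, 5}. Safe: {4}.

columns 4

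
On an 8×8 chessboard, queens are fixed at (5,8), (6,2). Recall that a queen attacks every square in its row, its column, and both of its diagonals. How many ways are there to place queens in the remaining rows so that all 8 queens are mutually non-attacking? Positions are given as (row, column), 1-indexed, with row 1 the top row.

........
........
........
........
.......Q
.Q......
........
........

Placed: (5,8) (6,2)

6

Branch on row 1: col 1 → 1; col 3 → 1; col 5 → 2; col 6 → 2.
Sum: 1 + 1 + 2 + 2 = 6.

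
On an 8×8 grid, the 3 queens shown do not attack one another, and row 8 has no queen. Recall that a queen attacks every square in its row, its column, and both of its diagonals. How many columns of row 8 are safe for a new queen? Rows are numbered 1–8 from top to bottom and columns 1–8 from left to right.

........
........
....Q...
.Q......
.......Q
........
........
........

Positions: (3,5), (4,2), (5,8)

(3,5) attacks row 8 at column 5.
(4,2) attacks row 8 at column 2 and diagonals 6.
(5,8) attacks row 8 at column 8 and diagonals 5.
Attacked columns: {2, 5, 6, 8}. Safe: {1, 3, 4, 7}.

4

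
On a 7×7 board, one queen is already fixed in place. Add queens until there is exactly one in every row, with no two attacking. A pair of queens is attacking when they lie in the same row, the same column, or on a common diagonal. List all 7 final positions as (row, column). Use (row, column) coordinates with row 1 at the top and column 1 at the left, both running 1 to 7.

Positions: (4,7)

Row 1: attacked by (4,7)→{4,7}. Safe: 1, 2, 3, 5, 6. Place at column 2.
Row 2: attacked by (1,2)→{1,2,3}; (4,7)→{5,7}. Safe: 4, 6. Place at column 4.
Row 3: attacked by (1,2)→{2,4}; (2,4)→{3,4,5}; (4,7)→{6,7}. Safe: 1. Place at column 1.
Row 5: attacked by (1,2)→{2,6}; (2,4)→{1,4,7}; (3,1)→{1,3}; (4,7)→{6,7}. Safe: 5. Place at column 5.
Row 6: attacked by (1,2)→{2,7}; (2,4)→{4}; (3,1)→{1,4}; (4,7)→{5,7}; (5,5)→{4,5,6}. Safe: 3. Place at column 3.
Row 7: attacked by (1,2)→{2}; (2,4)→{4}; (3,1)→{1,5}; (4,7)→{4,7}; (5,5)→{3,5,7}; (6,3)→{2,3,4}. Safe: 6. Place at column 6.
Columns [2, 4, 1, 7, 5, 3, 6], r−c [-1, -2, 2, -3, 0, 3, 1], r+c [3, 6, 4, 11, 10, 9, 13] are all distinct, so no two queens attack.

(1,2) (2,4) (3,1) (4,7) (5,5) (6,3) (7,6)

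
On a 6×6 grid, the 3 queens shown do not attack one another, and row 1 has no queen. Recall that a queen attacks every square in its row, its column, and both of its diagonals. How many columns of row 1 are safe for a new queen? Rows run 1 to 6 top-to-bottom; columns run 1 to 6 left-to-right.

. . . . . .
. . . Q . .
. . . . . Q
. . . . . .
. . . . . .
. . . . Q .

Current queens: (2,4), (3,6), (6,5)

(2,4) attacks row 1 at column 4 and diagonals 3, 5.
(3,6) attacks row 1 at column 6 and diagonals 4.
(6,5) attacks row 1 at column 5.
Attacked columns: {3, 4, 5, 6}. Safe: {1, 2}.

2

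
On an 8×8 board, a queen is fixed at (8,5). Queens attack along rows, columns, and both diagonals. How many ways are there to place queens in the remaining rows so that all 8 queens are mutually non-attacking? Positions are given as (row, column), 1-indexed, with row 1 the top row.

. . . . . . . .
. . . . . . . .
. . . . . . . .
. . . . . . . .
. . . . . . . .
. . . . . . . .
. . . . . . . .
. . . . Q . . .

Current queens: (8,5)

18

Branch on row 1: col 1 → 1; col 2 → 3; col 3 → 4; col 4 → 3; col 6 → 3; col 7 → 3; col 8 → 1.
Sum: 1 + 3 + 4 + 3 + 3 + 3 + 1 = 18.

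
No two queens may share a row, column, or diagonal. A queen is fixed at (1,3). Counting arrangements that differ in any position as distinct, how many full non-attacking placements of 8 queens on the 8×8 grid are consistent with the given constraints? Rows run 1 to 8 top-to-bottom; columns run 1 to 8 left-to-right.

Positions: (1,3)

16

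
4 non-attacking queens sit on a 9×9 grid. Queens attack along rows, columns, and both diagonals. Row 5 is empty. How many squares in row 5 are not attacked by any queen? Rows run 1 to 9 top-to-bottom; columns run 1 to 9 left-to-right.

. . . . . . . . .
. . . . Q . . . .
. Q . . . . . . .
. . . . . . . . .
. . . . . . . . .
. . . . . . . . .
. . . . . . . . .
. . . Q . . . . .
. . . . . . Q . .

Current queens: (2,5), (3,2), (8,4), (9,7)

(2,5) attacks row 5 at column 5 and diagonals 2, 8.
(3,2) attacks row 5 at column 2 and diagonals 4.
(8,4) attacks row 5 at column 4 and diagonals 1, 7.
(9,7) attacks row 5 at column 7 and diagonals 3.
Attacked columns: {1, 2, 3, 4, 5, 7, 8}. Safe: {6, 9}.

2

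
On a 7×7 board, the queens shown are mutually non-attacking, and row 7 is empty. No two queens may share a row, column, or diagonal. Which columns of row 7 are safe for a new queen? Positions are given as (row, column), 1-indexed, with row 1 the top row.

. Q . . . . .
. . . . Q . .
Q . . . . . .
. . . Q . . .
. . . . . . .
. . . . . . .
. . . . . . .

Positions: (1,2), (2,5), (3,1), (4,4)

(1,2) attacks row 7 at column 2.
(2,5) attacks row 7 at column 5.
(3,1) attacks row 7 at column 1 and diagonals 5.
(4,4) attacks row 7 at column 4 and diagonals 1, 7.
Attacked columns: {1, 2, 4, 5, 7}. Safe: {3, 6}.

columns 3, 6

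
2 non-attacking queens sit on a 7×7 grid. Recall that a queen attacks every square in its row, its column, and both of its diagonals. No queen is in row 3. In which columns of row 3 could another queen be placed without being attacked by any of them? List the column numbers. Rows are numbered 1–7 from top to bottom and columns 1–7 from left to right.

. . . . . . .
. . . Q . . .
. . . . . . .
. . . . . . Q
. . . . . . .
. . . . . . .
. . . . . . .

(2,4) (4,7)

(2,4) attacks row 3 at column 4 and diagonals 3, 5.
(4,7) attacks row 3 at column 7 and diagonals 6.
Attacked columns: {3, 4, 5, 6, 7}. Safe: {1, 2}.

columns 1, 2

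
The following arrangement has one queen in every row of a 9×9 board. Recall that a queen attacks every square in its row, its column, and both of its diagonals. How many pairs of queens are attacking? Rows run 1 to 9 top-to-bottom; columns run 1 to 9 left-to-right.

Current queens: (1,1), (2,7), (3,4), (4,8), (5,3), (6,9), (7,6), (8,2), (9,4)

Same column: (3,4)–(9,4) (column 4).
Same diagonal: (7,6)–(9,4) (|7−9| = |6−4| = 2).
Total attacking pairs: 2.

2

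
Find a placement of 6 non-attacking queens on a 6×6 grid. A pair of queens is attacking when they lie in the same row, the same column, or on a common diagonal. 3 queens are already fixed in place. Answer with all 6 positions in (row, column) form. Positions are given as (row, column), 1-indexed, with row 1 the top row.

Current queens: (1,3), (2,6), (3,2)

Row 4: attacked by (1,3)→{3,6}; (2,6)→{4,6}; (3,2)→{1,2,3}. Safe: 5. Place at column 5.
Row 5: attacked by (1,3)→{3}; (2,6)→{3,6}; (3,2)→{2,4}; (4,5)→{4,5,6}. Safe: 1. Place at column 1.
Row 6: attacked by (1,3)→{3}; (2,6)→{2,6}; (3,2)→{2,5}; (4,5)→{3,5}; (5,1)→{1,2}. Safe: 4. Place at column 4.
Columns [3, 6, 2, 5, 1, 4], r−c [-2, -4, 1, -1, 4, 2], r+c [4, 8, 5, 9, 6, 10] are all distinct, so no two queens attack.

(1,3) (2,6) (3,2) (4,5) (5,1) (6,4)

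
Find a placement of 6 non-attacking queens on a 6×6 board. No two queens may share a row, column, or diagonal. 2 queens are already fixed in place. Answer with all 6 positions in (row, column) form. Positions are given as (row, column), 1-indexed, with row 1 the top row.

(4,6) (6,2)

(1,5) (2,3) (3,1) (4,6) (5,4) (6,2)

Row 1: attacked by (4,6)→{3,6}; (6,2)→{2}. Safe: 1, 4, 5. Place at column 5.
Row 2: attacked by (1,5)→{4,5,6}; (4,6)→{4,6}; (6,2)→{2,6}. Safe: 1, 3. Place at column 3.
Row 3: attacked by (1,5)→{3,5}; (2,3)→{2,3,4}; (4,6)→{5,6}; (6,2)→{2,5}. Safe: 1. Place at column 1.
Row 5: attacked by (1,5)→{1,5}; (2,3)→{3,6}; (3,1)→{1,3}; (4,6)→{5,6}; (6,2)→{1,2,3}. Safe: 4. Place at column 4.
Columns [5, 3, 1, 6, 4, 2], r−c [-4, -1, 2, -2, 1, 4], r+c [6, 5, 4, 10, 9, 8] are all distinct, so no two queens attack.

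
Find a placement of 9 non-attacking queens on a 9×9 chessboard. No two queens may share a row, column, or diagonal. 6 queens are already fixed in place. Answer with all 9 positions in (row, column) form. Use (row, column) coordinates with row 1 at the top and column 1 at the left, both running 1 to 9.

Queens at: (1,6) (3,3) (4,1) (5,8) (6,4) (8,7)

Row 2: attacked by (1,6)→{5,6,7}; (3,3)→{2,3,4}; (4,1)→{1,3}; (5,8)→{5,8}; (6,4)→{4,8}; (8,7)→{1,7}. Safe: 9. Place at column 9.
Row 7: attacked by (1,6)→{6}; (2,9)→{4,9}; (3,3)→{3,7}; (4,1)→{1,4}; (5,8)→{6,8}; (6,4)→{3,4,5}; (8,7)→{6,7,8}. Safe: 2. Place at column 2.
Row 9: attacked by (1,6)→{6}; (2,9)→{2,9}; (3,3)→{3,9}; (4,1)→{1,6}; (5,8)→{4,8}; (6,4)→{1,4,7}; (7,2)→{2,4}; (8,7)→{6,7,8}. Safe: 5. Place at column 5.
Columns [6, 9, 3, 1, 8, 4, 2, 7, 5], r−c [-5, -7, 0, 3, -3, 2, 5, 1, 4], r+c [7, 11, 6, 5, 13, 10, 9, 15, 14] are all distinct, so no two queens attack.

(1,6) (2,9) (3,3) (4,1) (5,8) (6,4) (7,2) (8,7) (9,5)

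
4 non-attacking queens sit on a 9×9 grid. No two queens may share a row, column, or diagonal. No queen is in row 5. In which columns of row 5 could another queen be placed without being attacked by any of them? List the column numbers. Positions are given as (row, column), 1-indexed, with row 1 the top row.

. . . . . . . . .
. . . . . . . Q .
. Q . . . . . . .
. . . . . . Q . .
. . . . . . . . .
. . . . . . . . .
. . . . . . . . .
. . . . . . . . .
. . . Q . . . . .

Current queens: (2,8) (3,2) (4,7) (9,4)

(2,8) attacks row 5 at column 8 and diagonals 5.
(3,2) attacks row 5 at column 2 and diagonals 4.
(4,7) attacks row 5 at column 7 and diagonals 6, 8.
(9,4) attacks row 5 at column 4 and diagonals 8.
Attacked columns: {2, 4, 5, 6, 7, 8}. Safe: {1, 3, 9}.

columns 1, 3, 9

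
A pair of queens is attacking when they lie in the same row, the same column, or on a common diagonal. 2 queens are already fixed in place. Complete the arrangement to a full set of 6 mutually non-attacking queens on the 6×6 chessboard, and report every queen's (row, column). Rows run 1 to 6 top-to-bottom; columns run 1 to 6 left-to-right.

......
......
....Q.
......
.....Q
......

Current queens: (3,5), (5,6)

(1,4) (2,1) (3,5) (4,2) (5,6) (6,3)

Row 1: attacked by (3,5)→{3,5}; (5,6)→{2,6}. Safe: 1, 4. Place at column 4.
Row 2: attacked by (1,4)→{3,4,5}; (3,5)→{4,5,6}; (5,6)→{3,6}. Safe: 1, 2. Place at column 1.
Row 4: attacked by (1,4)→{1,4}; (2,1)→{1,3}; (3,5)→{4,5,6}; (5,6)→{5,6}. Safe: 2. Place at column 2.
Row 6: attacked by (1,4)→{4}; (2,1)→{1,5}; (3,5)→{2,5}; (4,2)→{2,4}; (5,6)→{5,6}. Safe: 3. Place at column 3.
Columns [4, 1, 5, 2, 6, 3], r−c [-3, 1, -2, 2, -1, 3], r+c [5, 3, 8, 6, 11, 9] are all distinct, so no two queens attack.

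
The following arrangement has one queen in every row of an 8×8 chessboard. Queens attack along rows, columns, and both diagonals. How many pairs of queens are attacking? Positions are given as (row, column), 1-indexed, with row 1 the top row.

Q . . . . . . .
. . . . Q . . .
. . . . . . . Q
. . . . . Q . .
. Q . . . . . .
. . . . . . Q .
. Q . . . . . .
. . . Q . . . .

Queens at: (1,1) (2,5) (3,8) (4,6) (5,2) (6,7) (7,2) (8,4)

2

Same column: (5,2)–(7,2) (column 2).
Same diagonal: (2,5)–(5,2) (|2−5| = |5−2| = 3).
Total attacking pairs: 2.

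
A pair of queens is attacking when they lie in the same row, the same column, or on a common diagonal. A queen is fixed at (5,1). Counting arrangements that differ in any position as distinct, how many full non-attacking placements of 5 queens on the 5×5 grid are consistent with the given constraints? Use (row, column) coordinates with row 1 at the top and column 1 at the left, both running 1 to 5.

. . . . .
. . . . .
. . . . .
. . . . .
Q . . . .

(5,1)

Branch on row 1: col 2 → 0; col 3 → 1; col 4 → 1.
Sum: 0 + 1 + 1 = 2.

2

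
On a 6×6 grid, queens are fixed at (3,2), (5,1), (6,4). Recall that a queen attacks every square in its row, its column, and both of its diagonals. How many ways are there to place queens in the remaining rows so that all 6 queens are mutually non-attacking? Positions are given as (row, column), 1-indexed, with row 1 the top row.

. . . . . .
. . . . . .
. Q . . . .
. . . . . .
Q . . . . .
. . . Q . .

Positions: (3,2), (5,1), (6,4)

1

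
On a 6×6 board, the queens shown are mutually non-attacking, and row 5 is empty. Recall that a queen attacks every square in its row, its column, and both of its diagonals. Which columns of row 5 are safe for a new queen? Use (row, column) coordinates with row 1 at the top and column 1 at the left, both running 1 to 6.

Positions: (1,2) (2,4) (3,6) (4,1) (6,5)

(1,2) attacks row 5 at column 2 and diagonals 6.
(2,4) attacks row 5 at column 4 and diagonals 1.
(3,6) attacks row 5 at column 6 and diagonals 4.
(4,1) attacks row 5 at column 1 and diagonals 2.
(6,5) attacks row 5 at column 5 and diagonals 4, 6.
Attacked columns: {1, 2, 4, 5, 6}. Safe: {3}.

columns 3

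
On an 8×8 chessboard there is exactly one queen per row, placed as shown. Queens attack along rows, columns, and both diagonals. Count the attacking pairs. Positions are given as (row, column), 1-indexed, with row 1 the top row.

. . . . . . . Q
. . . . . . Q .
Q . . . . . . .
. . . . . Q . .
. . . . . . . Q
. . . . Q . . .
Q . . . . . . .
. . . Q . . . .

3

Same column: (1,8)–(5,8) (column 8); (3,1)–(7,1) (column 1).
Same diagonal: (1,8)–(2,7) (|1−2| = |8−7| = 1).
Total attacking pairs: 3.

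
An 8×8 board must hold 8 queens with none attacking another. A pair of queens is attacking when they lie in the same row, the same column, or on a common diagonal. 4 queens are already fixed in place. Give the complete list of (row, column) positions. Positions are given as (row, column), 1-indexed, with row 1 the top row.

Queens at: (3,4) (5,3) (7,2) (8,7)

(1,5) (2,8) (3,4) (4,1) (5,3) (6,6) (7,2) (8,7)

Row 1: attacked by (3,4)→{2,4,6}; (5,3)→{3,7}; (7,2)→{2,8}; (8,7)→{7}. Safe: 1, 5. Place at column 5.
Row 2: attacked by (1,5)→{4,5,6}; (3,4)→{3,4,5}; (5,3)→{3,6}; (7,2)→{2,7}; (8,7)→{1,7}. Safe: 8. Place at column 8.
Row 4: attacked by (1,5)→{2,5,8}; (2,8)→{6,8}; (3,4)→{3,4,5}; (5,3)→{2,3,4}; (7,2)→{2,5}; (8,7)→{3,7}. Safe: 1. Place at column 1.
Row 6: attacked by (1,5)→{5}; (2,8)→{4,8}; (3,4)→{1,4,7}; (4,1)→{1,3}; (5,3)→{2,3,4}; (7,2)→{1,2,3}; (8,7)→{5,7}. Safe: 6. Place at column 6.
Columns [5, 8, 4, 1, 3, 6, 2, 7], r−c [-4, -6, -1, 3, 2, 0, 5, 1], r+c [6, 10, 7, 5, 8, 12, 9, 15] are all distinct, so no two queens attack.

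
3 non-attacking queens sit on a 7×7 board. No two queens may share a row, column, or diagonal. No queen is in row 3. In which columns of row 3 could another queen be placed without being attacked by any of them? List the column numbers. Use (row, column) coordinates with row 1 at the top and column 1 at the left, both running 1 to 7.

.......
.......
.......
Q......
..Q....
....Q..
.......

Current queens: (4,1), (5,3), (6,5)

(4,1) attacks row 3 at column 1 and diagonals 2.
(5,3) attacks row 3 at column 3 and diagonals 1, 5.
(6,5) attacks row 3 at column 5 and diagonals 2.
Attacked columns: {1, 2, 3, 5}. Safe: {4, 6, 7}.

columns 4, 6, 7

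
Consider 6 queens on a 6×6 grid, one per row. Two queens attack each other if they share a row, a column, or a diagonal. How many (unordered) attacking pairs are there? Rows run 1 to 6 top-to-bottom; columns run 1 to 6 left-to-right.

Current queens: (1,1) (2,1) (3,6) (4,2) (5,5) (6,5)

4

Same column: (1,1)–(2,1) (column 1); (5,5)–(6,5) (column 5).
Same diagonal: (1,1)–(5,5) (|1−5| = |1−5| = 4); (2,1)–(6,5) (|2−6| = |1−5| = 4).
Total attacking pairs: 4.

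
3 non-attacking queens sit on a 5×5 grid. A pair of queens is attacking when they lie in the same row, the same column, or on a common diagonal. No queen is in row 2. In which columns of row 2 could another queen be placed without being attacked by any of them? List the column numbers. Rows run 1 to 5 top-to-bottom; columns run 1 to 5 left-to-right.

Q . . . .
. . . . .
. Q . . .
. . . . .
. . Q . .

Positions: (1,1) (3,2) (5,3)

(1,1) attacks row 2 at column 1 and diagonals 2.
(3,2) attacks row 2 at column 2 and diagonals 1, 3.
(5,3) attacks row 2 at column 3.
Attacked columns: {1, 2, 3}. Safe: {4, 5}.

columns 4, 5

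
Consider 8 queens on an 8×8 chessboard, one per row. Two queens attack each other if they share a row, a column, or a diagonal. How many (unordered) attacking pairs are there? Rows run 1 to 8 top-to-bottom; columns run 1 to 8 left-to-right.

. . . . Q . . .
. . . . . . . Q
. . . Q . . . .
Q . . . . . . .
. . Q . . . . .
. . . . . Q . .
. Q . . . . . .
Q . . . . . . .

2

Same column: (4,1)–(8,1) (column 1).
Same diagonal: (7,2)–(8,1) (|7−8| = |2−1| = 1).
Total attacking pairs: 2.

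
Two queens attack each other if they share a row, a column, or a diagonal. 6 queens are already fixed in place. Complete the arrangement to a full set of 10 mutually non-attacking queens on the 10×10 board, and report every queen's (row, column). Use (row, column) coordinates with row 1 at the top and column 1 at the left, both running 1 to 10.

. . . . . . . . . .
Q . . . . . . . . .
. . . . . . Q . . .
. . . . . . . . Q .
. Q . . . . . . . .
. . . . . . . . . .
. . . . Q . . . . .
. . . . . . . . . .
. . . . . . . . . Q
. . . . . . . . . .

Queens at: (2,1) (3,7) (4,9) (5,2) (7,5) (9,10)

(1,4) (2,1) (3,7) (4,9) (5,2) (6,8) (7,5) (8,3) (9,10) (10,6)

Row 1: attacked by (2,1)→{1,2}; (3,7)→{5,7,9}; (4,9)→{6,9}; (5,2)→{2,6}; (7,5)→{5}; (9,10)→{2,10}. Safe: 3, 4, 8. Place at column 4.
Row 6: attacked by (1,4)→{4,9}; (2,1)→{1,5}; (3,7)→{4,7,10}; (4,9)→{7,9}; (5,2)→{1,2,3}; (7,5)→{4,5,6}; (9,10)→{7,10}. Safe: 8. Place at column 8.
Row 8: attacked by (1,4)→{4}; (2,1)→{1,7}; (3,7)→{2,7}; (4,9)→{5,9}; (5,2)→{2,5}; (6,8)→{6,8,10}; (7,5)→{4,5,6}; (9,10)→{9,10}. Safe: 3. Place at column 3.
Row 10: attacked by (1,4)→{4}; (2,1)→{1,9}; (3,7)→{7}; (4,9)→{3,9}; (5,2)→{2,7}; (6,8)→{4,8}; (7,5)→{2,5,8}; (8,3)→{1,3,5}; (9,10)→{9,10}. Safe: 6. Place at column 6.
Columns [4, 1, 7, 9, 2, 8, 5, 3, 10, 6], r−c [-3, 1, -4, -5, 3, -2, 2, 5, -1, 4], r+c [5, 3, 10, 13, 7, 14, 12, 11, 19, 16] are all distinct, so no two queens attack.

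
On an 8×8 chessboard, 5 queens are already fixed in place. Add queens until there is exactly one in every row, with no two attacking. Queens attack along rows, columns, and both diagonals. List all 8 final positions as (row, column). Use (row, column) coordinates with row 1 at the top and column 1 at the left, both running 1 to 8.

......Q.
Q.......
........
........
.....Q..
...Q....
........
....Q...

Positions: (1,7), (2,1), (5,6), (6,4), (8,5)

Row 3: attacked by (1,7)→{5,7}; (2,1)→{1,2}; (5,6)→{4,6,8}; (6,4)→{1,4,7}; (8,5)→{5}. Safe: 3. Place at column 3.
Row 4: attacked by (1,7)→{4,7}; (2,1)→{1,3}; (3,3)→{2,3,4}; (5,6)→{5,6,7}; (6,4)→{2,4,6}; (8,5)→{1,5}. Safe: 8. Place at column 8.
Row 7: attacked by (1,7)→{1,7}; (2,1)→{1,6}; (3,3)→{3,7}; (4,8)→{5,8}; (5,6)→{4,6,8}; (6,4)→{3,4,5}; (8,5)→{4,5,6}. Safe: 2. Place at column 2.
Columns [7, 1, 3, 8, 6, 4, 2, 5], r−c [-6, 1, 0, -4, -1, 2, 5, 3], r+c [8, 3, 6, 12, 11, 10, 9, 13] are all distinct, so no two queens attack.

(1,7) (2,1) (3,3) (4,8) (5,6) (6,4) (7,2) (8,5)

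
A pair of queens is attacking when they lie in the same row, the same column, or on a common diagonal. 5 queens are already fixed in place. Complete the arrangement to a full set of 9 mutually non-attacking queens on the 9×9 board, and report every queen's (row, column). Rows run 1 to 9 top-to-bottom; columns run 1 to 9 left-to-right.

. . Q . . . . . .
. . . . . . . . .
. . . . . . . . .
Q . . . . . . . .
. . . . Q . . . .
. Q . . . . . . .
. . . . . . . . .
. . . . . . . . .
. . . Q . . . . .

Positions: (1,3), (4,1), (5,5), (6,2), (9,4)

(1,3) (2,7) (3,9) (4,1) (5,5) (6,2) (7,8) (8,6) (9,4)

Row 2: attacked by (1,3)→{2,3,4}; (4,1)→{1,3}; (5,5)→{2,5,8}; (6,2)→{2,6}; (9,4)→{4}. Safe: 7, 9. Place at column 7.
Row 3: attacked by (1,3)→{1,3,5}; (2,7)→{6,7,8}; (4,1)→{1,2}; (5,5)→{3,5,7}; (6,2)→{2,5}; (9,4)→{4}. Safe: 9. Place at column 9.
Row 7: attacked by (1,3)→{3,9}; (2,7)→{2,7}; (3,9)→{5,9}; (4,1)→{1,4}; (5,5)→{3,5,7}; (6,2)→{1,2,3}; (9,4)→{2,4,6}. Safe: 8. Place at column 8.
Row 8: attacked by (1,3)→{3}; (2,7)→{1,7}; (3,9)→{4,9}; (4,1)→{1,5}; (5,5)→{2,5,8}; (6,2)→{2,4}; (7,8)→{7,8,9}; (9,4)→{3,4,5}. Safe: 6. Place at column 6.
Columns [3, 7, 9, 1, 5, 2, 8, 6, 4], r−c [-2, -5, -6, 3, 0, 4, -1, 2, 5], r+c [4, 9, 12, 5, 10, 8, 15, 14, 13] are all distinct, so no two queens attack.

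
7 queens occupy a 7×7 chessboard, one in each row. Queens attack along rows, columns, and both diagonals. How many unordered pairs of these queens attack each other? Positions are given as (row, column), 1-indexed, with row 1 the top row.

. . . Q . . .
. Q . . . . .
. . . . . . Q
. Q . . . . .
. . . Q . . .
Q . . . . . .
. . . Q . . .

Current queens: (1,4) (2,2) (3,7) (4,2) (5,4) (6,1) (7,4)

Same column: (1,4)–(5,4) (column 4); (1,4)–(7,4) (column 4); (2,2)–(4,2) (column 2); (5,4)–(7,4) (column 4).
Total attacking pairs: 4.

4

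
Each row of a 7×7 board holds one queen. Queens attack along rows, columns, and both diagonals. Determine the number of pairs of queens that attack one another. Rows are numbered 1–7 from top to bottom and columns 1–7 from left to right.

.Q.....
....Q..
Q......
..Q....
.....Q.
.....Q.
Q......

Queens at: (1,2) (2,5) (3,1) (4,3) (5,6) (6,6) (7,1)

4

Same column: (3,1)–(7,1) (column 1); (5,6)–(6,6) (column 6).
Same diagonal: (1,2)–(5,6) (|1−5| = |2−6| = 4); (2,5)–(4,3) (|2−4| = |5−3| = 2).
Total attacking pairs: 4.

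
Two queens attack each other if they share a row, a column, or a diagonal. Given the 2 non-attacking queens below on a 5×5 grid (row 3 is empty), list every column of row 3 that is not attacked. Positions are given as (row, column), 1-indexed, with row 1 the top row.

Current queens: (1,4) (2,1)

columns 3, 5

(1,4) attacks row 3 at column 4 and diagonals 2.
(2,1) attacks row 3 at column 1 and diagonals 2.
Attacked columns: {1, 2, 4}. Safe: {3, 5}.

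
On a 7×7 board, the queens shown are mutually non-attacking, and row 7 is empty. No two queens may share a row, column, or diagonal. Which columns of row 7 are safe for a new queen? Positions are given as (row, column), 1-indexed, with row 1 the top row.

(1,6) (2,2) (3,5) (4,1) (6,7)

columns 3

(1,6) attacks row 7 at column 6.
(2,2) attacks row 7 at column 2 and diagonals 7.
(3,5) attacks row 7 at column 5 and diagonals 1.
(4,1) attacks row 7 at column 1 and diagonals 4.
(6,7) attacks row 7 at column 7 and diagonals 6.
Attacked columns: {1, 2, 4, 5, 6, 7}. Safe: {3}.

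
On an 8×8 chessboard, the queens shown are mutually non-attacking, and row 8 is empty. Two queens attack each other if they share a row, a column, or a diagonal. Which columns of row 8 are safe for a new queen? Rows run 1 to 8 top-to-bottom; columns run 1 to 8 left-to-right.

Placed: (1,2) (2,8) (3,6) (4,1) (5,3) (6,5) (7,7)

(1,2) attacks row 8 at column 2.
(2,8) attacks row 8 at column 8 and diagonals 2.
(3,6) attacks row 8 at column 6 and diagonals 1.
(4,1) attacks row 8 at column 1 and diagonals 5.
(5,3) attacks row 8 at column 3 and diagonals 6.
(6,5) attacks row 8 at column 5 and diagonals 3, 7.
(7,7) attacks row 8 at column 7 and diagonals 6, 8.
Attacked columns: {1, 2, 3, 5, 6, 7, 8}. Safe: {4}.

columns 4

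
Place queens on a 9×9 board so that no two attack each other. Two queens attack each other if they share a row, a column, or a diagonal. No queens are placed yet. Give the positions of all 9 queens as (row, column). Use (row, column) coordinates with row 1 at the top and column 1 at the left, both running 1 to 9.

Row 1: Safe: 1, 2, 3, 4, 5, 6, 7, 8, 9. Place at column 7.
Row 2: attacked by (1,7)→{6,7,8}. Safe: 1, 2, 3, 4, 5, 9. Place at column 1.
Row 3: attacked by (1,7)→{5,7,9}; (2,1)→{1,2}. Safe: 3, 4, 6, 8. Place at column 8.
Row 4: attacked by (1,7)→{4,7}; (2,1)→{1,3}; (3,8)→{7,8,9}. Safe: 2, 5, 6. Place at column 5.
Row 5: attacked by (1,7)→{3,7}; (2,1)→{1,4}; (3,8)→{6,8}; (4,5)→{4,5,6}. Safe: 2, 9. Place at column 2.
Row 6: attacked by (1,7)→{2,7}; (2,1)→{1,5}; (3,8)→{5,8}; (4,5)→{3,5,7}; (5,2)→{1,2,3}. Safe: 4, 6, 9. Place at column 9.
Row 7: attacked by (1,7)→{1,7}; (2,1)→{1,6}; (3,8)→{4,8}; (4,5)→{2,5,8}; (5,2)→{2,4}; (6,9)→{8,9}. Safe: 3. Place at column 3.
Row 8: attacked by (1,7)→{7}; (2,1)→{1,7}; (3,8)→{3,8}; (4,5)→{1,5,9}; (5,2)→{2,5}; (6,9)→{7,9}; (7,3)→{2,3,4}. Safe: 6. Place at column 6.
Row 9: attacked by (1,7)→{7}; (2,1)→{1,8}; (3,8)→{2,8}; (4,5)→{5}; (5,2)→{2,6}; (6,9)→{6,9}; (7,3)→{1,3,5}; (8,6)→{5,6,7}. Safe: 4. Place at column 4.
Columns [7, 1, 8, 5, 2, 9, 3, 6, 4], r−c [-6, 1, -5, -1, 3, -3, 4, 2, 5], r+c [8, 3, 11, 9, 7, 15, 10, 14, 13] are all distinct, so no two queens attack.

(1,7) (2,1) (3,8) (4,5) (5,2) (6,9) (7,3) (8,6) (9,4)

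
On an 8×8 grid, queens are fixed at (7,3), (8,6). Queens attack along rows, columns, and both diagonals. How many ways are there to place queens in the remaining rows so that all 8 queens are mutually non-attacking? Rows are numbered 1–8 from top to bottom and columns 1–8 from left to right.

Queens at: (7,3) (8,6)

8

Branch on row 1: col 1 → 0; col 2 → 0; col 4 → 2; col 5 → 3; col 7 → 2; col 8 → 1.
Sum: 0 + 0 + 2 + 3 + 2 + 1 = 8.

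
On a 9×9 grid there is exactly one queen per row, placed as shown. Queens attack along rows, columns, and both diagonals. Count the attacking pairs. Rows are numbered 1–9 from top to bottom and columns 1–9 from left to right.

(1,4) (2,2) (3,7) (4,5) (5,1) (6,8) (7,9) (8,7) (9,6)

Same column: (3,7)–(8,7) (column 7).
Same diagonal: (6,8)–(7,9) (|6−7| = |8−9| = 1); (8,7)–(9,6) (|8−9| = |7−6| = 1).
Total attacking pairs: 3.

3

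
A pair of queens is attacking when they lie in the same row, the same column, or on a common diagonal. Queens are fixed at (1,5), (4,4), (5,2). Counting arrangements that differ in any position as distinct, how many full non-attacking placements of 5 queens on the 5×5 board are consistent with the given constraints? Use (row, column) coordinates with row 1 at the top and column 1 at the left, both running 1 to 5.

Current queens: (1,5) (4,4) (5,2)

1

Branch on row 2: col 1 → 0; col 3 → 1.
Sum: 0 + 1 = 1.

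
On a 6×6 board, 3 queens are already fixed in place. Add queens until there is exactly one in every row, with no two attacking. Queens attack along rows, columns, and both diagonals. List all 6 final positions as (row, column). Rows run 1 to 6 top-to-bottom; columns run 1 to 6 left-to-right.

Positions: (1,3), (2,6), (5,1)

(1,3) (2,6) (3,2) (4,5) (5,1) (6,4)

Row 3: attacked by (1,3)→{1,3,5}; (2,6)→{5,6}; (5,1)→{1,3}. Safe: 2, 4. Place at column 2.
Row 4: attacked by (1,3)→{3,6}; (2,6)→{4,6}; (3,2)→{1,2,3}; (5,1)→{1,2}. Safe: 5. Place at column 5.
Row 6: attacked by (1,3)→{3}; (2,6)→{2,6}; (3,2)→{2,5}; (4,5)→{3,5}; (5,1)→{1,2}. Safe: 4. Place at column 4.
Columns [3, 6, 2, 5, 1, 4], r−c [-2, -4, 1, -1, 4, 2], r+c [4, 8, 5, 9, 6, 10] are all distinct, so no two queens attack.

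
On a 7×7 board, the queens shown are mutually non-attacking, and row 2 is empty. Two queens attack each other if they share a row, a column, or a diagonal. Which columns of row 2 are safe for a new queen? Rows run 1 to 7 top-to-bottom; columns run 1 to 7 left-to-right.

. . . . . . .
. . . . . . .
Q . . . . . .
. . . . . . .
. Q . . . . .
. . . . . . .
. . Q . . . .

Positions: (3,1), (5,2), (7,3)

columns 4, 6, 7

(3,1) attacks row 2 at column 1 and diagonals 2.
(5,2) attacks row 2 at column 2 and diagonals 5.
(7,3) attacks row 2 at column 3.
Attacked columns: {1, 2, 3, 5}. Safe: {4, 6, 7}.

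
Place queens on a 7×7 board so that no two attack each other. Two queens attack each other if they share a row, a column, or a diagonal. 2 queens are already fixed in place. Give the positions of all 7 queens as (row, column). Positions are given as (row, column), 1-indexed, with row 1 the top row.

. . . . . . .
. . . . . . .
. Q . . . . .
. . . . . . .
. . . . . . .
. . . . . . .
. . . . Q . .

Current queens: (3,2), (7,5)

(1,3) (2,7) (3,2) (4,4) (5,6) (6,1) (7,5)

Row 1: attacked by (3,2)→{2,4}; (7,5)→{5}. Safe: 1, 3, 6, 7. Place at column 3.
Row 2: attacked by (1,3)→{2,3,4}; (3,2)→{1,2,3}; (7,5)→{5}. Safe: 6, 7. Place at column 7.
Row 4: attacked by (1,3)→{3,6}; (2,7)→{5,7}; (3,2)→{1,2,3}; (7,5)→{2,5}. Safe: 4. Place at column 4.
Row 5: attacked by (1,3)→{3,7}; (2,7)→{4,7}; (3,2)→{2,4}; (4,4)→{3,4,5}; (7,5)→{3,5,7}. Safe: 1, 6. Place at column 6.
Row 6: attacked by (1,3)→{3}; (2,7)→{3,7}; (3,2)→{2,5}; (4,4)→{2,4,6}; (5,6)→{5,6,7}; (7,5)→{4,5,6}. Safe: 1. Place at column 1.
Columns [3, 7, 2, 4, 6, 1, 5], r−c [-2, -5, 1, 0, -1, 5, 2], r+c [4, 9, 5, 8, 11, 7, 12] are all distinct, so no two queens attack.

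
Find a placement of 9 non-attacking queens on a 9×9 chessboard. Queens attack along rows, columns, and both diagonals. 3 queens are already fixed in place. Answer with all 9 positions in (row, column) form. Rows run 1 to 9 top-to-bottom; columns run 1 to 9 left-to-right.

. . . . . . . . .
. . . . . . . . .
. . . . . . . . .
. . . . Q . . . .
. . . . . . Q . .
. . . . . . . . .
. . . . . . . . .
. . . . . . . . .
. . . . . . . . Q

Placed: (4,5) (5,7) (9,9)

(1,4) (2,8) (3,1) (4,5) (5,7) (6,2) (7,6) (8,3) (9,9)

Row 1: attacked by (4,5)→{2,5,8}; (5,7)→{3,7}; (9,9)→{1,9}. Safe: 4, 6. Place at column 4.
Row 2: attacked by (1,4)→{3,4,5}; (4,5)→{3,5,7}; (5,7)→{4,7}; (9,9)→{2,9}. Safe: 1, 6, 8. Place at column 8.
Row 3: attacked by (1,4)→{2,4,6}; (2,8)→{7,8,9}; (4,5)→{4,5,6}; (5,7)→{5,7,9}; (9,9)→{3,9}. Safe: 1. Place at column 1.
Row 6: attacked by (1,4)→{4,9}; (2,8)→{4,8}; (3,1)→{1,4}; (4,5)→{3,5,7}; (5,7)→{6,7,8}; (9,9)→{6,9}. Safe: 2. Place at column 2.
Row 7: attacked by (1,4)→{4}; (2,8)→{3,8}; (3,1)→{1,5}; (4,5)→{2,5,8}; (5,7)→{5,7,9}; (6,2)→{1,2,3}; (9,9)→{7,9}. Safe: 6. Place at column 6.
Row 8: attacked by (1,4)→{4}; (2,8)→{2,8}; (3,1)→{1,6}; (4,5)→{1,5,9}; (5,7)→{4,7}; (6,2)→{2,4}; (7,6)→{5,6,7}; (9,9)→{8,9}. Safe: 3. Place at column 3.
Columns [4, 8, 1, 5, 7, 2, 6, 3, 9], r−c [-3, -6, 2, -1, -2, 4, 1, 5, 0], r+c [5, 10, 4, 9, 12, 8, 13, 11, 18] are all distinct, so no two queens attack.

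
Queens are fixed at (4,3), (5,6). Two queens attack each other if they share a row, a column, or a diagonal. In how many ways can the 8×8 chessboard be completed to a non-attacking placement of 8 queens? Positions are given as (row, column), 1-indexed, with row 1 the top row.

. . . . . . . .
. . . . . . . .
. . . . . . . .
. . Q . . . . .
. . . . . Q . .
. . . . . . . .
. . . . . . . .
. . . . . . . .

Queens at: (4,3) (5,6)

4

Branch on row 1: col 1 → 0; col 4 → 3; col 5 → 0; col 7 → 0; col 8 → 1.
Sum: 0 + 3 + 0 + 0 + 1 = 4.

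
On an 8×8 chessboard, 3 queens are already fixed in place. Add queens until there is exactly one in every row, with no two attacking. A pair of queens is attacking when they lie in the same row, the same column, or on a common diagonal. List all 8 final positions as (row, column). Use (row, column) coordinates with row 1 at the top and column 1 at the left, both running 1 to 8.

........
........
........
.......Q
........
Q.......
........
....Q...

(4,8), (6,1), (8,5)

Row 1: attacked by (4,8)→{5,8}; (6,1)→{1,6}; (8,5)→{5}. Safe: 2, 3, 4, 7. Place at column 2.
Row 2: attacked by (1,2)→{1,2,3}; (4,8)→{6,8}; (6,1)→{1,5}; (8,5)→{5}. Safe: 4, 7. Place at column 4.
Row 3: attacked by (1,2)→{2,4}; (2,4)→{3,4,5}; (4,8)→{7,8}; (6,1)→{1,4}; (8,5)→{5}. Safe: 6. Place at column 6.
Row 5: attacked by (1,2)→{2,6}; (2,4)→{1,4,7}; (3,6)→{4,6,8}; (4,8)→{7,8}; (6,1)→{1,2}; (8,5)→{2,5,8}. Safe: 3. Place at column 3.
Row 7: attacked by (1,2)→{2,8}; (2,4)→{4}; (3,6)→{2,6}; (4,8)→{5,8}; (5,3)→{1,3,5}; (6,1)→{1,2}; (8,5)→{4,5,6}. Safe: 7. Place at column 7.
Columns [2, 4, 6, 8, 3, 1, 7, 5], r−c [-1, -2, -3, -4, 2, 5, 0, 3], r+c [3, 6, 9, 12, 8, 7, 14, 13] are all distinct, so no two queens attack.

(1,2) (2,4) (3,6) (4,8) (5,3) (6,1) (7,7) (8,5)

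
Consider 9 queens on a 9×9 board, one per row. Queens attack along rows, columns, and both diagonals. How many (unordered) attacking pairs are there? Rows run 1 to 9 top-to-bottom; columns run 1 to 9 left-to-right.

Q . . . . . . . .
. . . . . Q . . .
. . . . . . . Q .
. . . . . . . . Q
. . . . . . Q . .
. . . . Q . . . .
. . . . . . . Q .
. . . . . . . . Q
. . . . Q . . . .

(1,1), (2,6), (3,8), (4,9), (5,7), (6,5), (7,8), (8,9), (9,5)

6

Same column: (3,8)–(7,8) (column 8); (4,9)–(8,9) (column 9); (6,5)–(9,5) (column 5).
Same diagonal: (3,8)–(4,9) (|3−4| = |8−9| = 1); (3,8)–(6,5) (|3−6| = |8−5| = 3); (7,8)–(8,9) (|7−8| = |8−9| = 1).
Total attacking pairs: 6.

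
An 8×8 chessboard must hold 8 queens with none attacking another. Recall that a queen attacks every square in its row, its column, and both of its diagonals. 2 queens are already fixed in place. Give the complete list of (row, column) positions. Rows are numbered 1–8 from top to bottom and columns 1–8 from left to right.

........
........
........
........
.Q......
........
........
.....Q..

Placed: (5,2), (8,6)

(1,4) (2,1) (3,5) (4,8) (5,2) (6,7) (7,3) (8,6)

Row 1: attacked by (5,2)→{2,6}; (8,6)→{6}. Safe: 1, 3, 4, 5, 7, 8. Place at column 4.
Row 2: attacked by (1,4)→{3,4,5}; (5,2)→{2,5}; (8,6)→{6}. Safe: 1, 7, 8. Place at column 1.
Row 3: attacked by (1,4)→{2,4,6}; (2,1)→{1,2}; (5,2)→{2,4}; (8,6)→{1,6}. Safe: 3, 5, 7, 8. Place at column 5.
Row 4: attacked by (1,4)→{1,4,7}; (2,1)→{1,3}; (3,5)→{4,5,6}; (5,2)→{1,2,3}; (8,6)→{2,6}. Safe: 8. Place at column 8.
Row 6: attacked by (1,4)→{4}; (2,1)→{1,5}; (3,5)→{2,5,8}; (4,8)→{6,8}; (5,2)→{1,2,3}; (8,6)→{4,6,8}. Safe: 7. Place at column 7.
Row 7: attacked by (1,4)→{4}; (2,1)→{1,6}; (3,5)→{1,5}; (4,8)→{5,8}; (5,2)→{2,4}; (6,7)→{6,7,8}; (8,6)→{5,6,7}. Safe: 3. Place at column 3.
Columns [4, 1, 5, 8, 2, 7, 3, 6], r−c [-3, 1, -2, -4, 3, -1, 4, 2], r+c [5, 3, 8, 12, 7, 13, 10, 14] are all distinct, so no two queens attack.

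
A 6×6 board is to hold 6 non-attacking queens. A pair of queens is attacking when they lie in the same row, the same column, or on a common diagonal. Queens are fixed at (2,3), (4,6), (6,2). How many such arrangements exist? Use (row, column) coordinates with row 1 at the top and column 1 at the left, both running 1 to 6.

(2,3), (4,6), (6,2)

1

Branch on row 1: col 1 → 0; col 5 → 1.
Sum: 0 + 1 = 1.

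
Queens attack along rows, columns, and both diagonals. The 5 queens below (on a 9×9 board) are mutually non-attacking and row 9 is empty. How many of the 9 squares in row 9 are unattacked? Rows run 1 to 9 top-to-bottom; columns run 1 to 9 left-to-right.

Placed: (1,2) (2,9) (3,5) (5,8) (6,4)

(1,2) attacks row 9 at column 2.
(2,9) attacks row 9 at column 9 and diagonals 2.
(3,5) attacks row 9 at column 5.
(5,8) attacks row 9 at column 8 and diagonals 4.
(6,4) attacks row 9 at column 4 and diagonals 1, 7.
Attacked columns: {1, 2, 4, 5, 7, 8, 9}. Safe: {3, 6}.

2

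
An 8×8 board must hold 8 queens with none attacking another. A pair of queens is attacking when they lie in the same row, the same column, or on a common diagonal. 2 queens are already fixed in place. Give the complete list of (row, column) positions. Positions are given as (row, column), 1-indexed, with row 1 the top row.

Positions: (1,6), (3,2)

Row 2: attacked by (1,6)→{5,6,7}; (3,2)→{1,2,3}. Safe: 4, 8. Place at column 4.
Row 4: attacked by (1,6)→{3,6}; (2,4)→{2,4,6}; (3,2)→{1,2,3}. Safe: 5, 7, 8. Place at column 8.
Row 5: attacked by (1,6)→{2,6}; (2,4)→{1,4,7}; (3,2)→{2,4}; (4,8)→{7,8}. Safe: 3, 5. Place at column 5.
Row 6: attacked by (1,6)→{1,6}; (2,4)→{4,8}; (3,2)→{2,5}; (4,8)→{6,8}; (5,5)→{4,5,6}. Safe: 3, 7. Place at column 7.
Row 7: attacked by (1,6)→{6}; (2,4)→{4}; (3,2)→{2,6}; (4,8)→{5,8}; (5,5)→{3,5,7}; (6,7)→{6,7,8}. Safe: 1. Place at column 1.
Row 8: attacked by (1,6)→{6}; (2,4)→{4}; (3,2)→{2,7}; (4,8)→{4,8}; (5,5)→{2,5,8}; (6,7)→{5,7}; (7,1)→{1,2}. Safe: 3. Place at column 3.
Columns [6, 4, 2, 8, 5, 7, 1, 3], r−c [-5, -2, 1, -4, 0, -1, 6, 5], r+c [7, 6, 5, 12, 10, 13, 8, 11] are all distinct, so no two queens attack.

(1,6) (2,4) (3,2) (4,8) (5,5) (6,7) (7,1) (8,3)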